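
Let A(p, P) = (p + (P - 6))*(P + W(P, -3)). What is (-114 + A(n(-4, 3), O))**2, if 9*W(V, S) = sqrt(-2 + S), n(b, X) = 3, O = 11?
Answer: 54436/81 - 416*I*sqrt(5)/9 ≈ 672.05 - 103.36*I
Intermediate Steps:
W(V, S) = sqrt(-2 + S)/9
A(p, P) = (P + I*sqrt(5)/9)*(-6 + P + p) (A(p, P) = (p + (P - 6))*(P + sqrt(-2 - 3)/9) = (p + (-6 + P))*(P + sqrt(-5)/9) = (-6 + P + p)*(P + (I*sqrt(5))/9) = (-6 + P + p)*(P + I*sqrt(5)/9) = (P + I*sqrt(5)/9)*(-6 + P + p))
(-114 + A(n(-4, 3), O))**2 = (-114 + (11**2 - 6*11 + 11*3 - 2*I*sqrt(5)/3 + (1/9)*I*11*sqrt(5) + (1/9)*I*3*sqrt(5)))**2 = (-114 + (121 - 66 + 33 - 2*I*sqrt(5)/3 + 11*I*sqrt(5)/9 + I*sqrt(5)/3))**2 = (-114 + (88 + 8*I*sqrt(5)/9))**2 = (-26 + 8*I*sqrt(5)/9)**2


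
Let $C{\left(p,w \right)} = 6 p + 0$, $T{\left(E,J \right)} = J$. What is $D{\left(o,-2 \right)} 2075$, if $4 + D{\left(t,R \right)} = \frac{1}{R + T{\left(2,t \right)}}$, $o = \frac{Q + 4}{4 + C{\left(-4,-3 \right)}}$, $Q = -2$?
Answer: $- \frac{195050}{21} \approx -9288.1$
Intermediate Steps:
$C{\left(p,w \right)} = 6 p$
$o = - \frac{1}{10}$ ($o = \frac{-2 + 4}{4 + 6 \left(-4\right)} = \frac{2}{4 - 24} = \frac{2}{-20} = 2 \left(- \frac{1}{20}\right) = - \frac{1}{10} \approx -0.1$)
$D{\left(t,R \right)} = -4 + \frac{1}{R + t}$
$D{\left(o,-2 \right)} 2075 = \frac{1 - -8 - - \frac{2}{5}}{-2 - \frac{1}{10}} \cdot 2075 = \frac{1 + 8 + \frac{2}{5}}{- \frac{21}{10}} \cdot 2075 = \left(- \frac{10}{21}\right) \frac{47}{5} \cdot 2075 = \left(- \frac{94}{21}\right) 2075 = - \frac{195050}{21}$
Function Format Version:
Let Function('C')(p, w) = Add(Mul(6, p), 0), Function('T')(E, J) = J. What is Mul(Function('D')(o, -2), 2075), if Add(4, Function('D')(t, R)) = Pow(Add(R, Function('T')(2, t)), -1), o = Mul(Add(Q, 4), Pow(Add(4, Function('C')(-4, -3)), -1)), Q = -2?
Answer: Rational(-195050, 21) ≈ -9288.1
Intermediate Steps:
Function('C')(p, w) = Mul(6, p)
o = Rational(-1, 10) (o = Mul(Add(-2, 4), Pow(Add(4, Mul(6, -4)), -1)) = Mul(2, Pow(Add(4, -24), -1)) = Mul(2, Pow(-20, -1)) = Mul(2, Rational(-1, 20)) = Rational(-1, 10) ≈ -0.10000)
Function('D')(t, R) = Add(-4, Pow(Add(R, t), -1))
Mul(Function('D')(o, -2), 2075) = Mul(Mul(Pow(Add(-2, Rational(-1, 10)), -1), Add(1, Mul(-4, -2), Mul(-4, Rational(-1, 10)))), 2075) = Mul(Mul(Pow(Rational(-21, 10), -1), Add(1, 8, Rational(2, 5))), 2075) = Mul(Mul(Rational(-10, 21), Rational(47, 5)), 2075) = Mul(Rational(-94, 21), 2075) = Rational(-195050, 21)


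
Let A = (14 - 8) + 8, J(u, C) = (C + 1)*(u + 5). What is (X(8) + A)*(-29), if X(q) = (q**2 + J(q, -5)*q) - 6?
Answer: 9976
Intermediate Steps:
J(u, C) = (1 + C)*(5 + u)
X(q) = -6 + q**2 + q*(-20 - 4*q) (X(q) = (q**2 + (5 + q + 5*(-5) - 5*q)*q) - 6 = (q**2 + (5 + q - 25 - 5*q)*q) - 6 = (q**2 + (-20 - 4*q)*q) - 6 = (q**2 + q*(-20 - 4*q)) - 6 = -6 + q**2 + q*(-20 - 4*q))
A = 14 (A = 6 + 8 = 14)
(X(8) + A)*(-29) = ((-6 + 8**2 - 4*8*(5 + 8)) + 14)*(-29) = ((-6 + 64 - 4*8*13) + 14)*(-29) = ((-6 + 64 - 416) + 14)*(-29) = (-358 + 14)*(-29) = -344*(-29) = 9976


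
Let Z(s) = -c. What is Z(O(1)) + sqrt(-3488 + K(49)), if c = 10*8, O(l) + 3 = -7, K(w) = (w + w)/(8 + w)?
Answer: -80 + I*sqrt(11326926)/57 ≈ -80.0 + 59.045*I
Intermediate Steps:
K(w) = 2*w/(8 + w) (K(w) = (2*w)/(8 + w) = 2*w/(8 + w))
O(l) = -10 (O(l) = -3 - 7 = -10)
c = 80
Z(s) = -80 (Z(s) = -1*80 = -80)
Z(O(1)) + sqrt(-3488 + K(49)) = -80 + sqrt(-3488 + 2*49/(8 + 49)) = -80 + sqrt(-3488 + 2*49/57) = -80 + sqrt(-3488 + 2*49*(1/57)) = -80 + sqrt(-3488 + 98/57) = -80 + sqrt(-198718/57) = -80 + I*sqrt(11326926)/57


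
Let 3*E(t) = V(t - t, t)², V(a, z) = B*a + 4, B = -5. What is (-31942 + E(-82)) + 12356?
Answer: -58742/3 ≈ -19581.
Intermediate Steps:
V(a, z) = 4 - 5*a (V(a, z) = -5*a + 4 = 4 - 5*a)
E(t) = 16/3 (E(t) = (4 - 5*(t - t))²/3 = (4 - 5*0)²/3 = (4 + 0)²/3 = (⅓)*4² = (⅓)*16 = 16/3)
(-31942 + E(-82)) + 12356 = (-31942 + 16/3) + 12356 = -95810/3 + 12356 = -58742/3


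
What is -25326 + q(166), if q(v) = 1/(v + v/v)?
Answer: -4229441/167 ≈ -25326.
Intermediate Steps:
q(v) = 1/(1 + v) (q(v) = 1/(v + 1) = 1/(1 + v))
-25326 + q(166) = -25326 + 1/(1 + 166) = -25326 + 1/167 = -4229441/167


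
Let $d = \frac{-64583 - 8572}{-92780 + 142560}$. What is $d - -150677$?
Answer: $\frac{1500125581}{9956} \approx 1.5068 \cdot 10^{5}$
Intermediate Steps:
$d = - \frac{14631}{9956}$ ($d = - \frac{73155}{49780} = \left(-73155\right) \frac{1}{49780} = - \frac{14631}{9956} \approx -1.4696$)
$d - -150677 = - \frac{14631}{9956} - -150677 = - \frac{14631}{9956} + 150677 = \frac{1500125581}{9956}$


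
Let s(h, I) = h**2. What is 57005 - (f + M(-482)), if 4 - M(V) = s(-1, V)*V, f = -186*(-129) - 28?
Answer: 32553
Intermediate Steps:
f = 23966 (f = 23994 - 28 = 23966)
M(V) = 4 - V (M(V) = 4 - (-1)**2*V = 4 - V)
57005 - (f + M(-482)) = 57005 - (23966 + (4 - 1*(-482))) = 57005 - (23966 + (4 + 482)) = 57005 - (23966 + 486) = 57005 - 1*24452 = 57005 - 24452 = 32553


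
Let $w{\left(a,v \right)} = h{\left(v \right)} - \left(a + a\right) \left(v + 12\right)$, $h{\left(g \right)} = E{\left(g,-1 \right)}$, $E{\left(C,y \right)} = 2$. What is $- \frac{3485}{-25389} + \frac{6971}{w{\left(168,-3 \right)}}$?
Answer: $- \frac{166455049}{76725558} \approx -2.1695$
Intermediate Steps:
$h{\left(g \right)} = 2$
$w{\left(a,v \right)} = 2 - 2 a \left(12 + v\right)$ ($w{\left(a,v \right)} = 2 - \left(a + a\right) \left(v + 12\right) = 2 - 2 a \left(12 + v\right)$)
$- \frac{3485}{-25389} + \frac{6971}{w{\left(168,-3 \right)}} = - \frac{3485}{-25389} + \frac{6971}{2 - 4032 - 336 \left(-3\right)} = \left(-3485\right) \left(- \frac{1}{25389}\right) + \frac{6971}{2 - 4032 + 1008} = \frac{3485}{25389} + \frac{6971}{-3022} = \frac{3485}{25389} + 6971 \left(- \frac{1}{3022}\right) = \frac{3485}{25389} - \frac{6971}{3022} = - \frac{166455049}{76725558}$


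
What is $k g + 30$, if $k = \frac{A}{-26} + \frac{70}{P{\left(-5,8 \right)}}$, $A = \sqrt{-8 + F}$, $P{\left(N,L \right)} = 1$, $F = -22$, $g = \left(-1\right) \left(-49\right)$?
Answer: $3460 - \frac{49 i \sqrt{30}}{26} \approx 3460.0 - 10.322 i$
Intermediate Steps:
$g = 49$
$A = i \sqrt{30}$ ($A = \sqrt{-8 - 22} = \sqrt{-30} = i \sqrt{30} \approx 5.4772 i$)
$k = 70 - \frac{i \sqrt{30}}{26}$ ($k = \frac{i \sqrt{30}}{-26} + \frac{70}{1} = i \sqrt{30} \left(- \frac{1}{26}\right) + 70 \cdot 1 = - \frac{i \sqrt{30}}{26} + 70 = 70 - \frac{i \sqrt{30}}{26} \approx 70.0 - 0.21066 i$)
$k g + 30 = \left(70 - \frac{i \sqrt{30}}{26}\right) 49 + 30 = \left(3430 - \frac{49 i \sqrt{30}}{26}\right) + 30 = 3460 - \frac{49 i \sqrt{30}}{26}$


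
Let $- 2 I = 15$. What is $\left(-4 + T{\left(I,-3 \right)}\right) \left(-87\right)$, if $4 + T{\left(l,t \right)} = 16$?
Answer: $-696$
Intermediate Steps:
$I = - \frac{15}{2}$ ($I = \left(- \frac{1}{2}\right) 15 = - \frac{15}{2} \approx -7.5$)
$T{\left(l,t \right)} = 12$ ($T{\left(l,t \right)} = -4 + 16 = 12$)
$\left(-4 + T{\left(I,-3 \right)}\right) \left(-87\right) = \left(-4 + 12\right) \left(-87\right) = 8 \left(-87\right) = -696$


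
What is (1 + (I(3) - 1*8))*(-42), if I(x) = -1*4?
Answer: 462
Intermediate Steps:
I(x) = -4
(1 + (I(3) - 1*8))*(-42) = (1 + (-4 - 1*8))*(-42) = (1 + (-4 - 8))*(-42) = (1 - 12)*(-42) = -11*(-42) = 462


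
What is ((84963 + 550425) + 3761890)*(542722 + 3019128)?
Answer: 15662444644300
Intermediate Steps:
((84963 + 550425) + 3761890)*(542722 + 3019128) = (635388 + 3761890)*3561850 = 4397278*3561850 = 15662444644300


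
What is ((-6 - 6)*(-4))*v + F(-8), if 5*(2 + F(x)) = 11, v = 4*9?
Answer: 8641/5 ≈ 1728.2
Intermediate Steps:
v = 36
F(x) = 1/5 (F(x) = -2 + (1/5)*11 = -2 + 11/5 = 1/5)
((-6 - 6)*(-4))*v + F(-8) = ((-6 - 6)*(-4))*36 + 1/5 = -12*(-4)*36 + 1/5 = 48*36 + 1/5 = 1728 + 1/5 = 8641/5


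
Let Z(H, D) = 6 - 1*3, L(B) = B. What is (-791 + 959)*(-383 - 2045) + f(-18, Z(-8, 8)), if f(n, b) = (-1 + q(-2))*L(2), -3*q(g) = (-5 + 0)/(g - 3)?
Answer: -1223720/3 ≈ -4.0791e+5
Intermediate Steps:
q(g) = 5/(3*(-3 + g)) (q(g) = -(-5 + 0)/(3*(g - 3)) = -(-5)/(3*(-3 + g)) = 5/(3*(-3 + g)))
Z(H, D) = 3 (Z(H, D) = 6 - 3 = 3)
f(n, b) = -8/3 (f(n, b) = (-1 + 5/(3*(-3 - 2)))*2 = (-1 + (5/3)/(-5))*2 = (-1 + (5/3)*(-⅕))*2 = (-1 - ⅓)*2 = -4/3*2 = -8/3)
(-791 + 959)*(-383 - 2045) + f(-18, Z(-8, 8)) = (-791 + 959)*(-383 - 2045) - 8/3 = 168*(-2428) - 8/3 = -407904 - 8/3 = -1223720/3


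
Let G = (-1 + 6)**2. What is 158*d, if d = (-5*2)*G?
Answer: -39500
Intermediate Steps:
G = 25 (G = 5**2 = 25)
d = -250 (d = -5*2*25 = -10*25 = -250)
158*d = 158*(-250) = -39500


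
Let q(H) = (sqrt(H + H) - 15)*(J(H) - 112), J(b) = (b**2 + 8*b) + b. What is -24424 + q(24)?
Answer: -34624 + 2720*sqrt(3) ≈ -29913.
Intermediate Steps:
J(b) = b**2 + 9*b
q(H) = (-112 + H*(9 + H))*(-15 + sqrt(2)*sqrt(H)) (q(H) = (sqrt(H + H) - 15)*(H*(9 + H) - 112) = (sqrt(2*H) - 15)*(-112 + H*(9 + H)) = (sqrt(2)*sqrt(H) - 15)*(-112 + H*(9 + H)) = (-15 + sqrt(2)*sqrt(H))*(-112 + H*(9 + H)) = (-112 + H*(9 + H))*(-15 + sqrt(2)*sqrt(H)))
-24424 + q(24) = -24424 + (1680 - 112*sqrt(2)*sqrt(24) - 15*24*(9 + 24) + sqrt(2)*24**(3/2)*(9 + 24)) = -24424 + (1680 - 112*sqrt(2)*2*sqrt(6) - 15*24*33 + sqrt(2)*(48*sqrt(6))*33) = -24424 + (1680 - 448*sqrt(3) - 11880 + 3168*sqrt(3)) = -24424 + (-10200 + 2720*sqrt(3)) = -34624 + 2720*sqrt(3)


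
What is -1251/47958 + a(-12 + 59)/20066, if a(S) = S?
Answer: -1904045/80193769 ≈ -0.023743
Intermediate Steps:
-1251/47958 + a(-12 + 59)/20066 = -1251/47958 + (-12 + 59)/20066 = -1251*1/47958 + 47*(1/20066) = -417/15986 + 47/20066 = -1904045/80193769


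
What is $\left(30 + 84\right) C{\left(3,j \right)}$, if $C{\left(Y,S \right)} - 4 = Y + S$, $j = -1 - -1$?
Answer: $798$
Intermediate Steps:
$j = 0$ ($j = -1 + 1 = 0$)
$C{\left(Y,S \right)} = 4 + S + Y$ ($C{\left(Y,S \right)} = 4 + \left(Y + S\right) = 4 + \left(S + Y\right) = 4 + S + Y$)
$\left(30 + 84\right) C{\left(3,j \right)} = \left(30 + 84\right) \left(4 + 0 + 3\right) = 114 \cdot 7 = 798$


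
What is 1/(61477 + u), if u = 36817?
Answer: 1/98294 ≈ 1.0174e-5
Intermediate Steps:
1/(61477 + u) = 1/(61477 + 36817) = 1/98294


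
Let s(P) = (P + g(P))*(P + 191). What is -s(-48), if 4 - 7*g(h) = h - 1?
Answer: 40469/7 ≈ 5781.3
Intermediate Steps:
g(h) = 5/7 - h/7 (g(h) = 4/7 - (h - 1)/7 = 4/7 - (-1 + h)/7 = 4/7 + (1/7 - h/7) = 5/7 - h/7)
s(P) = (191 + P)*(5/7 + 6*P/7) (s(P) = (P + (5/7 - P/7))*(P + 191) = (5/7 + 6*P/7)*(191 + P) = (191 + P)*(5/7 + 6*P/7))
-s(-48) = -(955/7 + (6/7)*(-48)**2 + (1151/7)*(-48)) = -(955/7 + (6/7)*2304 - 55248/7) = -(955/7 + 13824/7 - 55248/7) = -1*(-40469/7) = 40469/7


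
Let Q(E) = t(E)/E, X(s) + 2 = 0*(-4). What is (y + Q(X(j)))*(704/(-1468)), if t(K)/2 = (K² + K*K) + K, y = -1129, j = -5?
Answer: 199760/367 ≈ 544.30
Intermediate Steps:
X(s) = -2 (X(s) = -2 + 0*(-4) = -2 + 0 = -2)
t(K) = 2*K + 4*K² (t(K) = 2*((K² + K*K) + K) = 2*((K² + K²) + K) = 2*(2*K² + K) = 2*(K + 2*K²) = 2*K + 4*K²)
Q(E) = 2 + 4*E (Q(E) = (2*E*(1 + 2*E))/E = 2 + 4*E)
(y + Q(X(j)))*(704/(-1468)) = (-1129 + (2 + 4*(-2)))*(704/(-1468)) = (-1129 + (2 - 8))*(704*(-1/1468)) = (-1129 - 6)*(-176/367) = -1135*(-176/367) = 199760/367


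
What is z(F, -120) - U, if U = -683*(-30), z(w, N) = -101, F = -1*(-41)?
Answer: -20591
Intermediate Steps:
F = 41
U = 20490
z(F, -120) - U = -101 - 1*20490 = -101 - 20490 = -20591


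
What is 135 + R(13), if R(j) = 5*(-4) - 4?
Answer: 111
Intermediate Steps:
R(j) = -24 (R(j) = -20 - 4 = -24)
135 + R(13) = 135 - 24 = 111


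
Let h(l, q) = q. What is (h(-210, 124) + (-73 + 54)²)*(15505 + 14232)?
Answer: 14422445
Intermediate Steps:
(h(-210, 124) + (-73 + 54)²)*(15505 + 14232) = (124 + (-73 + 54)²)*(15505 + 14232) = (124 + (-19)²)*29737 = (124 + 361)*29737 = 485*29737 = 14422445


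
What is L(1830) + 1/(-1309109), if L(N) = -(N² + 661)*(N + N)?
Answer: -16048882051205341/1309109 ≈ -1.2259e+10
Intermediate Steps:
L(N) = -2*N*(661 + N²) (L(N) = -(661 + N²)*2*N = -2*N*(661 + N²))
L(1830) + 1/(-1309109) = -2*1830*(661 + 1830²) + 1/(-1309109) = -2*1830*(661 + 3348900) - 1/1309109 = -2*1830*3349561 - 1/1309109 = -12259393260 - 1/1309109 = -16048882051205341/1309109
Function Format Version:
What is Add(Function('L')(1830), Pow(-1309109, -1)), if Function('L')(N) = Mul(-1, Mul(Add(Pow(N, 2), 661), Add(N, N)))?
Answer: Rational(-16048882051205341, 1309109) ≈ -1.2259e+10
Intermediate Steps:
Function('L')(N) = Mul(-2, N, Add(661, Pow(N, 2))) (Function('L')(N) = Mul(-1, Mul(Add(661, Pow(N, 2)), Mul(2, N))) = Mul(-1, Mul(2, N, Add(661, Pow(N, 2)))) = Mul(-2, N, Add(661, Pow(N, 2))))
Add(Function('L')(1830), Pow(-1309109, -1)) = Add(Mul(-2, 1830, Add(661, Pow(1830, 2))), Pow(-1309109, -1)) = Add(Mul(-2, 1830, Add(661, 3348900)), Rational(-1, 1309109)) = Add(Mul(-2, 1830, 3349561), Rational(-1, 1309109)) = Add(-12259393260, Rational(-1, 1309109)) = Rational(-16048882051205341, 1309109)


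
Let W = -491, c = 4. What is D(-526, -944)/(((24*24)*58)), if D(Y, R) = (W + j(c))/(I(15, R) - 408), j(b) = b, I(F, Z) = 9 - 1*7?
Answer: 487/13563648 ≈ 3.5905e-5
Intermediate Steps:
I(F, Z) = 2 (I(F, Z) = 9 - 7 = 2)
D(Y, R) = 487/406 (D(Y, R) = (-491 + 4)/(2 - 408) = -487/(-406) = -487*(-1/406) = 487/406)
D(-526, -944)/(((24*24)*58)) = 487/(406*(((24*24)*58))) = 487/(406*((576*58))) = (487/406)/33408 = (487/406)*(1/33408) = 487/13563648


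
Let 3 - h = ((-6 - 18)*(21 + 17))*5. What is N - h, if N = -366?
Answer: -4929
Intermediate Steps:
h = 4563 (h = 3 - (-6 - 18)*(21 + 17)*5 = 3 - (-24*38)*5 = 3 - (-912)*5 = 3 - 1*(-4560) = 3 + 4560 = 4563)
N - h = -366 - 1*4563 = -366 - 4563 = -4929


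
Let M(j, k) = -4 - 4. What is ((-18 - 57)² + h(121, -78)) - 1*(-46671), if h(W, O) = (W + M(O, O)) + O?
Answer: 52331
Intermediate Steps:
M(j, k) = -8
h(W, O) = -8 + O + W (h(W, O) = (W - 8) + O = (-8 + W) + O = -8 + O + W)
((-18 - 57)² + h(121, -78)) - 1*(-46671) = ((-18 - 57)² + (-8 - 78 + 121)) - 1*(-46671) = ((-75)² + 35) + 46671 = (5625 + 35) + 46671 = 5660 + 46671 = 52331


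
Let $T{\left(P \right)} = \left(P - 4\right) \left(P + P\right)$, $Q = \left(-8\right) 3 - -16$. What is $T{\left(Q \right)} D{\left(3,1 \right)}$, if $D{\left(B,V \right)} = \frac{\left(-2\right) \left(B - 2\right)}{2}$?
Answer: $-192$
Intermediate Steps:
$D{\left(B,V \right)} = 2 - B$ ($D{\left(B,V \right)} = - 2 \left(-2 + B\right) \frac{1}{2} = \left(4 - 2 B\right) \frac{1}{2} = 2 - B$)
$Q = -8$ ($Q = -24 + 16 = -8$)
$T{\left(P \right)} = 2 P \left(-4 + P\right)$ ($T{\left(P \right)} = \left(-4 + P\right) 2 P = 2 P \left(-4 + P\right)$)
$T{\left(Q \right)} D{\left(3,1 \right)} = 2 \left(-8\right) \left(-4 - 8\right) \left(2 - 3\right) = 2 \left(-8\right) \left(-12\right) \left(2 - 3\right) = 192 \left(-1\right) = -192$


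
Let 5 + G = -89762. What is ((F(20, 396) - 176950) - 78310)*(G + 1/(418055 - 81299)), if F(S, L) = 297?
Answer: 7707423347698513/336756 ≈ 2.2887e+10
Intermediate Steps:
G = -89767 (G = -5 - 89762 = -89767)
((F(20, 396) - 176950) - 78310)*(G + 1/(418055 - 81299)) = ((297 - 176950) - 78310)*(-89767 + 1/(418055 - 81299)) = (-176653 - 78310)*(-89767 + 1/336756) = -254963*(-89767 + 1/336756) = -254963*(-30229575851/336756) = 7707423347698513/336756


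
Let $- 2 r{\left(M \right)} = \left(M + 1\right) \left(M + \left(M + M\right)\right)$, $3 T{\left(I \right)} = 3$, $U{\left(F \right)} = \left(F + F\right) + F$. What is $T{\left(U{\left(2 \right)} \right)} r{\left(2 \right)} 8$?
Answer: $-72$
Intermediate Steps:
$U{\left(F \right)} = 3 F$ ($U{\left(F \right)} = 2 F + F = 3 F$)
$T{\left(I \right)} = 1$ ($T{\left(I \right)} = \frac{1}{3} \cdot 3 = 1$)
$r{\left(M \right)} = - \frac{3 M \left(1 + M\right)}{2}$ ($r{\left(M \right)} = - \frac{\left(M + 1\right) \left(M + \left(M + M\right)\right)}{2} = - \frac{\left(1 + M\right) \left(M + 2 M\right)}{2} = - \frac{\left(1 + M\right) 3 M}{2} = - \frac{3 M \left(1 + M\right)}{2}$)
$T{\left(U{\left(2 \right)} \right)} r{\left(2 \right)} 8 = 1 \left(\left(- \frac{3}{2}\right) 2 \left(1 + 2\right)\right) 8 = 1 \left(\left(- \frac{3}{2}\right) 2 \cdot 3\right) 8 = 1 \left(-9\right) 8 = \left(-9\right) 8 = -72$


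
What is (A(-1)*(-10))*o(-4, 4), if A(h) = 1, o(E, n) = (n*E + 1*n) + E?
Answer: 160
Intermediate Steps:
o(E, n) = E + n + E*n (o(E, n) = (E*n + n) + E = (n + E*n) + E = E + n + E*n)
(A(-1)*(-10))*o(-4, 4) = (1*(-10))*(-4 + 4 - 4*4) = -10*(-4 + 4 - 16) = -10*(-16) = 160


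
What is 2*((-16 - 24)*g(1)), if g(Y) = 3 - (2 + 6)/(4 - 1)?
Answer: -80/3 ≈ -26.667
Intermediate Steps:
g(Y) = 1/3 (g(Y) = 3 - 8/3 = 1/3)
2*((-16 - 24)*g(1)) = 2*((-16 - 24)*(1/3)) = 2*(-40*1/3) = 2*(-40/3) = -80/3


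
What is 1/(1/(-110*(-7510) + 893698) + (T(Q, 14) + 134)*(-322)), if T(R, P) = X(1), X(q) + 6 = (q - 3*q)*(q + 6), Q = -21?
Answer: -1719798/63130344983 ≈ -2.7242e-5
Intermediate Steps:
X(q) = -6 - 2*q*(6 + q) (X(q) = -6 + (q - 3*q)*(q + 6) = -6 + (-2*q)*(6 + q) = -6 - 2*q*(6 + q))
T(R, P) = -20 (T(R, P) = -6 - 12*1 - 2*1**2 = -6 - 12 - 2*1 = -6 - 12 - 2 = -20)
1/(1/(-110*(-7510) + 893698) + (T(Q, 14) + 134)*(-322)) = 1/(1/(-110*(-7510) + 893698) + (-20 + 134)*(-322)) = 1/(1/(826100 + 893698) + 114*(-322)) = 1/(1/1719798 - 36708) = 1/(-63130344983/1719798) = -1719798/63130344983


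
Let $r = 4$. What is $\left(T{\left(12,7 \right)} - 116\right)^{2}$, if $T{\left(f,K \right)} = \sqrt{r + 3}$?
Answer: $\left(116 - \sqrt{7}\right)^{2} \approx 12849.0$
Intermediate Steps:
$T{\left(f,K \right)} = \sqrt{7}$ ($T{\left(f,K \right)} = \sqrt{4 + 3} = \sqrt{7}$)
$\left(T{\left(12,7 \right)} - 116\right)^{2} = \left(\sqrt{7} - 116\right)^{2} = \left(-116 + \sqrt{7}\right)^{2}$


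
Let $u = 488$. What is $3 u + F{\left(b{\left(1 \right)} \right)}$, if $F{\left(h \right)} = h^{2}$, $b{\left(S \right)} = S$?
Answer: $1465$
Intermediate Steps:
$3 u + F{\left(b{\left(1 \right)} \right)} = 3 \cdot 488 + 1^{2} = 1464 + 1 = 1465$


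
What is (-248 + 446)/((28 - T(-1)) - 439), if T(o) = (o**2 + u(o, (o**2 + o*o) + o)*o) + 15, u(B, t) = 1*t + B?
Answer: -198/427 ≈ -0.46370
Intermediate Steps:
u(B, t) = B + t (u(B, t) = t + B = B + t)
T(o) = 15 + o**2 + o*(2*o + 2*o**2) (T(o) = (o**2 + (o + ((o**2 + o*o) + o))*o) + 15 = (o**2 + (o + ((o**2 + o**2) + o))*o) + 15 = (o**2 + (o + (2*o**2 + o))*o) + 15 = (o**2 + (o + (o + 2*o**2))*o) + 15 = (o**2 + (2*o + 2*o**2)*o) + 15 = (o**2 + o*(2*o + 2*o**2)) + 15 = 15 + o**2 + o*(2*o + 2*o**2))
(-248 + 446)/((28 - T(-1)) - 439) = (-248 + 446)/((28 - (15 + 2*(-1)**3 + 3*(-1)**2)) - 439) = 198/((28 - (15 + 2*(-1) + 3*1)) - 439) = 198/((28 - (15 - 2 + 3)) - 439) = 198/((28 - 1*16) - 439) = 198/((28 - 16) - 439) = 198/(12 - 439) = 198/(-427) = 198*(-1/427) = -198/427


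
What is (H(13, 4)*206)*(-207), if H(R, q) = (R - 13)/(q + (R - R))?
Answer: 0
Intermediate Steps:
H(R, q) = (-13 + R)/q (H(R, q) = (-13 + R)/(q + 0) = (-13 + R)/q)
(H(13, 4)*206)*(-207) = (((-13 + 13)/4)*206)*(-207) = (((¼)*0)*206)*(-207) = (0*206)*(-207) = 0*(-207) = 0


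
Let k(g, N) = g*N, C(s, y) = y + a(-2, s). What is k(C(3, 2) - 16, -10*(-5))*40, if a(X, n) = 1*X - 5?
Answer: -42000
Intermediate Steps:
a(X, n) = -5 + X (a(X, n) = X - 5 = -5 + X)
C(s, y) = -7 + y (C(s, y) = y + (-5 - 2) = y - 7 = -7 + y)
k(g, N) = N*g
k(C(3, 2) - 16, -10*(-5))*40 = ((-10*(-5))*((-7 + 2) - 16))*40 = (50*(-5 - 16))*40 = (50*(-21))*40 = -1050*40 = -42000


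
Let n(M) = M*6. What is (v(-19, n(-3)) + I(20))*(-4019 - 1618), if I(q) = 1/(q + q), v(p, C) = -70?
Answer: 15777963/40 ≈ 3.9445e+5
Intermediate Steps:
n(M) = 6*M
I(q) = 1/(2*q)
(v(-19, n(-3)) + I(20))*(-4019 - 1618) = (-70 + (½)/20)*(-4019 - 1618) = (-70 + (½)*(1/20))*(-5637) = (-70 + 1/40)*(-5637) = -2799/40*(-5637) = 15777963/40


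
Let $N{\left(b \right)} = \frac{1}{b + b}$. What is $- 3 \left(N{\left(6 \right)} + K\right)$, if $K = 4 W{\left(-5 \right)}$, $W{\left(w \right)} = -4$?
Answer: $\frac{191}{4} \approx 47.75$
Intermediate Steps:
$N{\left(b \right)} = \frac{1}{2 b}$
$K = -16$ ($K = 4 \left(-4\right) = -16$)
$- 3 \left(N{\left(6 \right)} + K\right) = - 3 \left(\frac{1}{2 \cdot 6} - 16\right) = - 3 \left(\frac{1}{2} \cdot \frac{1}{6} - 16\right) = - 3 \left(\frac{1}{12} - 16\right) = \left(-3\right) \left(- \frac{191}{12}\right) = \frac{191}{4}$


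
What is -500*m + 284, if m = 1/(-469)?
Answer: 133696/469 ≈ 285.07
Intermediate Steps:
m = -1/469 ≈ -0.0021322
-500*m + 284 = -500*(-1/469) + 284 = 500/469 + 284 = 133696/469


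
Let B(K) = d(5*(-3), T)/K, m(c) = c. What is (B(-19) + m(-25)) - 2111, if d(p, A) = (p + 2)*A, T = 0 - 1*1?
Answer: -40597/19 ≈ -2136.7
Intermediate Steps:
T = -1 (T = 0 - 1 = -1)
d(p, A) = A*(2 + p) (d(p, A) = (2 + p)*A = A*(2 + p))
B(K) = 13/K (B(K) = (-(2 + 5*(-3)))/K = (-(2 - 15))/K = (-1*(-13))/K = 13/K)
(B(-19) + m(-25)) - 2111 = (13/(-19) - 25) - 2111 = (13*(-1/19) - 25) - 2111 = (-13/19 - 25) - 2111 = -488/19 - 2111 = -40597/19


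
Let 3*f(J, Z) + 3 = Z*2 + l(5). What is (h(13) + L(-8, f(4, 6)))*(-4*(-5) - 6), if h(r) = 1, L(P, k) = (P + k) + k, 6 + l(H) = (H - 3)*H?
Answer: 70/3 ≈ 23.333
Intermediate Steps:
l(H) = -6 + H*(-3 + H) (l(H) = -6 + (H - 3)*H = -6 + (-3 + H)*H = -6 + H*(-3 + H))
f(J, Z) = 1/3 + 2*Z/3 (f(J, Z) = -1 + (Z*2 + (-6 + 5**2 - 3*5))/3 = -1 + (2*Z + (-6 + 25 - 15))/3 = -1 + (2*Z + 4)/3 = -1 + (4 + 2*Z)/3 = -1 + (4/3 + 2*Z/3) = 1/3 + 2*Z/3)
L(P, k) = P + 2*k
(h(13) + L(-8, f(4, 6)))*(-4*(-5) - 6) = (1 + (-8 + 2*(1/3 + (2/3)*6)))*(-4*(-5) - 6) = (1 + (-8 + 2*(1/3 + 4)))*(20 - 6) = (1 + (-8 + 2*(13/3)))*14 = (1 + (-8 + 26/3))*14 = (1 + 2/3)*14 = (5/3)*14 = 70/3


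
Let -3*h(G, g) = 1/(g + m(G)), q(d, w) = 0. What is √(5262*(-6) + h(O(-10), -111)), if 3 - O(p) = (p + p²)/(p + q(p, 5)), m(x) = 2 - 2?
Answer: 5*I*√15559943/111 ≈ 177.69*I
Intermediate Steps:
m(x) = 0
O(p) = 3 - (p + p²)/p (O(p) = 3 - (p + p²)/(p + 0) = 3 - (p + p²)/p)
h(G, g) = -1/(3*g) (h(G, g) = -1/(3*(g + 0)) = -1/(3*g))
√(5262*(-6) + h(O(-10), -111)) = √(5262*(-6) - ⅓/(-111)) = √(-31572 - ⅓*(-1/111)) = √(-31572 + 1/333) = √(-10513475/333) = 5*I*√15559943/111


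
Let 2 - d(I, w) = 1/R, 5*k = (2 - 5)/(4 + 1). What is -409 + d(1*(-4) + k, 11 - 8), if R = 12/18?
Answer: -817/2 ≈ -408.50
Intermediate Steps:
k = -3/25 (k = ((2 - 5)/(4 + 1))/5 = (-3/5)/5 = (-3*⅕)/5 = (⅕)*(-⅗) = -3/25 ≈ -0.12000)
R = ⅔ (R = 12*(1/18) = ⅔ ≈ 0.66667)
d(I, w) = ½ (d(I, w) = 2 - 1/⅔ = 2 - 1*3/2 = 2 - 3/2 = ½)
-409 + d(1*(-4) + k, 11 - 8) = -409 + ½ = -817/2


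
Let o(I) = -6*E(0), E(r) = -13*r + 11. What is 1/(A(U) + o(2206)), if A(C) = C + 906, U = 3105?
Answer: 1/3945 ≈ 0.00025349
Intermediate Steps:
E(r) = 11 - 13*r
o(I) = -66 (o(I) = -6*(11 - 13*0) = -6*(11 + 0) = -6*11 = -66)
A(C) = 906 + C
1/(A(U) + o(2206)) = 1/((906 + 3105) - 66) = 1/(4011 - 66) = 1/3945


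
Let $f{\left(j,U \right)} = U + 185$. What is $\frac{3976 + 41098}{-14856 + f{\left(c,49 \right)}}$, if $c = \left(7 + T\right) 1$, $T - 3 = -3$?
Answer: $- \frac{22537}{7311} \approx -3.0826$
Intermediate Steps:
$T = 0$ ($T = 3 - 3 = 0$)
$c = 7$ ($c = \left(7 + 0\right) 1 = 7 \cdot 1 = 7$)
$f{\left(j,U \right)} = 185 + U$
$\frac{3976 + 41098}{-14856 + f{\left(c,49 \right)}} = \frac{3976 + 41098}{-14856 + \left(185 + 49\right)} = \frac{45074}{-14856 + 234} = \frac{45074}{-14622} = 45074 \left(- \frac{1}{14622}\right) = - \frac{22537}{7311}$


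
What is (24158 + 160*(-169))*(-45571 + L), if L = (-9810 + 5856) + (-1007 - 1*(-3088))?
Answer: 136733608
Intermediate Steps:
L = -1873 (L = -3954 + (-1007 + 3088) = -3954 + 2081 = -1873)
(24158 + 160*(-169))*(-45571 + L) = (24158 + 160*(-169))*(-45571 - 1873) = (24158 - 27040)*(-47444) = -2882*(-47444) = 136733608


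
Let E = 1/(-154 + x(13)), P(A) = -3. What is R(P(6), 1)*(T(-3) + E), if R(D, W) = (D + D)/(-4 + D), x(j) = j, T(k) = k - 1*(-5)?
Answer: 562/329 ≈ 1.7082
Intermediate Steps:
T(k) = 5 + k (T(k) = k + 5 = 5 + k)
R(D, W) = 2*D/(-4 + D) (R(D, W) = (2*D)/(-4 + D) = 2*D/(-4 + D))
E = -1/141 (E = 1/(-154 + 13) = 1/(-141) = -1/141 ≈ -0.0070922)
R(P(6), 1)*(T(-3) + E) = (2*(-3)/(-4 - 3))*((5 - 3) - 1/141) = (2*(-3)/(-7))*(2 - 1/141) = (2*(-3)*(-⅐))*(281/141) = (6/7)*(281/141) = 562/329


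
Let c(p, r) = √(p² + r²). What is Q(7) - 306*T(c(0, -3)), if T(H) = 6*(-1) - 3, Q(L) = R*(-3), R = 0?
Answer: 2754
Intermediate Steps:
Q(L) = 0 (Q(L) = 0*(-3) = 0)
T(H) = -9 (T(H) = -6 - 3 = -9)
Q(7) - 306*T(c(0, -3)) = 0 - 306*(-9) = 0 + 2754 = 2754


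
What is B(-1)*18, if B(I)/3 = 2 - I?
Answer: 162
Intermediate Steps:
B(I) = 6 - 3*I (B(I) = 3*(2 - I) = 6 - 3*I)
B(-1)*18 = (6 - 3*(-1))*18 = (6 + 3)*18 = 9*18 = 162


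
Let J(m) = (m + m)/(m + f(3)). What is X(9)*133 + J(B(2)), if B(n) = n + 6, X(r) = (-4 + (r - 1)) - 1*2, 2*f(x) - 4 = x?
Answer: 6150/23 ≈ 267.39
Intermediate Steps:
f(x) = 2 + x/2
X(r) = -7 + r (X(r) = (-4 + (-1 + r)) - 2 = (-5 + r) - 2 = -7 + r)
B(n) = 6 + n
J(m) = 2*m/(7/2 + m) (J(m) = (m + m)/(m + (2 + (1/2)*3)) = (2*m)/(m + (2 + 3/2)) = (2*m)/(m + 7/2) = (2*m)/(7/2 + m) = 2*m/(7/2 + m))
X(9)*133 + J(B(2)) = (-7 + 9)*133 + 4*(6 + 2)/(7 + 2*(6 + 2)) = 2*133 + 4*8/(7 + 2*8) = 266 + 4*8/(7 + 16) = 266 + 4*8/23 = 266 + 4*8*(1/23) = 266 + 32/23 = 6150/23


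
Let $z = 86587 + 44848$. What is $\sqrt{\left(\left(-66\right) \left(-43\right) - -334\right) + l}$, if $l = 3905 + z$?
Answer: $4 \sqrt{8657} \approx 372.17$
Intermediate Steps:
$z = 131435$
$l = 135340$ ($l = 3905 + 131435 = 135340$)
$\sqrt{\left(\left(-66\right) \left(-43\right) - -334\right) + l} = \sqrt{\left(\left(-66\right) \left(-43\right) - -334\right) + 135340} = \sqrt{\left(2838 + 334\right) + 135340} = \sqrt{3172 + 135340} = \sqrt{138512} = 4 \sqrt{8657}$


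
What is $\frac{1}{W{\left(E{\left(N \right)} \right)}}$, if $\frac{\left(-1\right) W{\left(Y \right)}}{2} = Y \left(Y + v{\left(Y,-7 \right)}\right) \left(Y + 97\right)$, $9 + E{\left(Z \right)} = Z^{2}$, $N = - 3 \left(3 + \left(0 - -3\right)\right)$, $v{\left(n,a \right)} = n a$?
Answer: $\frac{1}{490568400} \approx 2.0385 \cdot 10^{-9}$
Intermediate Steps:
$v{\left(n,a \right)} = a n$
$N = -18$ ($N = - 3 \left(3 + \left(0 + 3\right)\right) = - 3 \left(3 + 3\right) = \left(-3\right) 6 = -18$)
$E{\left(Z \right)} = -9 + Z^{2}$
$W{\left(Y \right)} = 12 Y^{2} \left(97 + Y\right)$ ($W{\left(Y \right)} = - 2 Y \left(Y - 7 Y\right) \left(Y + 97\right) = - 2 Y - 6 Y \left(97 + Y\right) = - 2 Y \left(- 6 Y \left(97 + Y\right)\right) = - 2 \left(- 6 Y^{2} \left(97 + Y\right)\right) = 12 Y^{2} \left(97 + Y\right)$)
$\frac{1}{W{\left(E{\left(N \right)} \right)}} = \frac{1}{12 \left(-9 + \left(-18\right)^{2}\right)^{2} \left(97 - \left(9 - \left(-18\right)^{2}\right)\right)} = \frac{1}{12 \left(-9 + 324\right)^{2} \left(97 + \left(-9 + 324\right)\right)} = \frac{1}{12 \cdot 315^{2} \left(97 + 315\right)} = \frac{1}{12 \cdot 99225 \cdot 412} = \frac{1}{490568400}$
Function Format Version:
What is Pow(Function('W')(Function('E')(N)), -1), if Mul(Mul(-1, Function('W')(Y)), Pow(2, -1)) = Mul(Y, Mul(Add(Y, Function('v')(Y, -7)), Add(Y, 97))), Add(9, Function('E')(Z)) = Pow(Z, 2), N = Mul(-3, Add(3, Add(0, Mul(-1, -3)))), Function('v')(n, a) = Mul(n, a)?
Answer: Rational(1, 490568400) ≈ 2.0385e-9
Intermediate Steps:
Function('v')(n, a) = Mul(a, n)
N = -18 (N = Mul(-3, Add(3, Add(0, 3))) = Mul(-3, Add(3, 3)) = Mul(-3, 6) = -18)
Function('E')(Z) = Add(-9, Pow(Z, 2))
Function('W')(Y) = Mul(12, Pow(Y, 2), Add(97, Y)) (Function('W')(Y) = Mul(-2, Mul(Y, Mul(Add(Y, Mul(-7, Y)), Add(Y, 97)))) = Mul(-2, Mul(Y, Mul(Mul(-6, Y), Add(97, Y)))) = Mul(-2, Mul(Y, Mul(-6, Y, Add(97, Y)))) = Mul(-2, Mul(-6, Pow(Y, 2), Add(97, Y))) = Mul(12, Pow(Y, 2), Add(97, Y)))
Pow(Function('W')(Function('E')(N)), -1) = Pow(Mul(12, Pow(Add(-9, Pow(-18, 2)), 2), Add(97, Add(-9, Pow(-18, 2)))), -1) = Pow(Mul(12, Pow(Add(-9, 324), 2), Add(97, Add(-9, 324))), -1) = Pow(Mul(12, Pow(315, 2), Add(97, 315)), -1) = Pow(Mul(12, 99225, 412), -1) = Pow(490568400, -1) = Rational(1, 490568400)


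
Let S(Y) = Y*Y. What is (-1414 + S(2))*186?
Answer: -262260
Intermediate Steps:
S(Y) = Y**2
(-1414 + S(2))*186 = (-1414 + 2**2)*186 = (-1414 + 4)*186 = -1410*186 = -262260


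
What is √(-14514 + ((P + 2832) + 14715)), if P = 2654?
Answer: 11*√47 ≈ 75.412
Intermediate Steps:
√(-14514 + ((P + 2832) + 14715)) = √(-14514 + ((2654 + 2832) + 14715)) = √(-14514 + (5486 + 14715)) = √(-14514 + 20201) = √5687 = 11*√47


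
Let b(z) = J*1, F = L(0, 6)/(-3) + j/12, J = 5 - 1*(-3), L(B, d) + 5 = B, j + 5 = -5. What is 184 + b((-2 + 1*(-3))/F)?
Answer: 192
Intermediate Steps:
j = -10 (j = -5 - 5 = -10)
L(B, d) = -5 + B
J = 8 (J = 5 + 3 = 8)
F = 5/6 (F = (-5 + 0)/(-3) - 10/12 = -5*(-1/3) - 10*1/12 = 5/3 - 5/6 = 5/6 ≈ 0.83333)
b(z) = 8 (b(z) = 8*1 = 8)
184 + b((-2 + 1*(-3))/F) = 184 + 8 = 192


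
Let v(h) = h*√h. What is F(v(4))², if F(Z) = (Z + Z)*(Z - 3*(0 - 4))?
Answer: 102400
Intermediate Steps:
v(h) = h^(3/2)
F(Z) = 2*Z*(12 + Z) (F(Z) = (2*Z)*(Z - 3*(-4)) = (2*Z)*(Z + 12) = (2*Z)*(12 + Z) = 2*Z*(12 + Z))
F(v(4))² = (2*4^(3/2)*(12 + 4^(3/2)))² = (2*8*(12 + 8))² = (2*8*20)² = 320² = 102400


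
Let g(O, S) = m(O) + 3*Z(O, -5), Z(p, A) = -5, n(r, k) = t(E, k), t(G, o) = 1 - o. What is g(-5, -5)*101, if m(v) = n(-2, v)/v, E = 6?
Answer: -8181/5 ≈ -1636.2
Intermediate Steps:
n(r, k) = 1 - k
m(v) = (1 - v)/v
g(O, S) = -15 + (1 - O)/O (g(O, S) = (1 - O)/O + 3*(-5) = (1 - O)/O - 15 = -15 + (1 - O)/O)
g(-5, -5)*101 = (-16 + 1/(-5))*101 = (-16 - ⅕)*101 = -81/5*101 = -8181/5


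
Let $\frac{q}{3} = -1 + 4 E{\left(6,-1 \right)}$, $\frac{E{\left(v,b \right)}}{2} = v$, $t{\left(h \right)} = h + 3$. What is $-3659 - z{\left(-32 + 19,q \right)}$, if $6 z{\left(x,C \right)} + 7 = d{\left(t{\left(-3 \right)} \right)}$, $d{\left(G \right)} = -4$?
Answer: $- \frac{21943}{6} \approx -3657.2$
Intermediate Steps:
$t{\left(h \right)} = 3 + h$
$E{\left(v,b \right)} = 2 v$
$q = 141$ ($q = 3 \left(-1 + 4 \cdot 2 \cdot 6\right) = 3 \left(-1 + 4 \cdot 12\right) = 3 \left(-1 + 48\right) = 3 \cdot 47 = 141$)
$z{\left(x,C \right)} = - \frac{11}{6}$ ($z{\left(x,C \right)} = - \frac{7}{6} + \frac{1}{6} \left(-4\right) = - \frac{7}{6} - \frac{2}{3} = - \frac{11}{6}$)
$-3659 - z{\left(-32 + 19,q \right)} = -3659 - - \frac{11}{6} = -3659 + \frac{11}{6} = - \frac{21943}{6}$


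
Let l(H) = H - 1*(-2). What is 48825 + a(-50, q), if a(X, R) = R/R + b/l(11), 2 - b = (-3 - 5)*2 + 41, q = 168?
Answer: 634715/13 ≈ 48824.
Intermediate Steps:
l(H) = 2 + H (l(H) = H + 2 = 2 + H)
b = -23 (b = 2 - ((-3 - 5)*2 + 41) = 2 - (-8*2 + 41) = 2 - (-16 + 41) = 2 - 1*25 = 2 - 25 = -23)
a(X, R) = -10/13 (a(X, R) = R/R - 23/(2 + 11) = 1 - 23/13 = -10/13)
48825 + a(-50, q) = 48825 - 10/13 = 634715/13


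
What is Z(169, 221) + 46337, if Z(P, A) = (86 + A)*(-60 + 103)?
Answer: 59538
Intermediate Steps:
Z(P, A) = 3698 + 43*A (Z(P, A) = (86 + A)*43 = 3698 + 43*A)
Z(169, 221) + 46337 = (3698 + 43*221) + 46337 = (3698 + 9503) + 46337 = 13201 + 46337 = 59538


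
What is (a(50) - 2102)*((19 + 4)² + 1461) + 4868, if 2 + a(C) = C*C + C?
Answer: 892408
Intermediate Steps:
a(C) = -2 + C + C² (a(C) = -2 + (C*C + C) = -2 + (C² + C) = -2 + (C + C²) = -2 + C + C²)
(a(50) - 2102)*((19 + 4)² + 1461) + 4868 = ((-2 + 50 + 50²) - 2102)*((19 + 4)² + 1461) + 4868 = ((-2 + 50 + 2500) - 2102)*(23² + 1461) + 4868 = (2548 - 2102)*(529 + 1461) + 4868 = 446*1990 + 4868 = 887540 + 4868 = 892408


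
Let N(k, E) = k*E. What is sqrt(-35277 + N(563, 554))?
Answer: 5*sqrt(11065) ≈ 525.95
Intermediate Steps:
N(k, E) = E*k
sqrt(-35277 + N(563, 554)) = sqrt(-35277 + 554*563) = sqrt(-35277 + 311902) = sqrt(276625) = 5*sqrt(11065)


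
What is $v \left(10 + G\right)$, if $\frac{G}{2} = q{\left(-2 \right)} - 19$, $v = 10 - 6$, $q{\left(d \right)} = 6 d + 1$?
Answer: $-200$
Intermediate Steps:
$q{\left(d \right)} = 1 + 6 d$
$v = 4$
$G = -60$ ($G = 2 \left(\left(1 + 6 \left(-2\right)\right) - 19\right) = 2 \left(\left(1 - 12\right) - 19\right) = 2 \left(-11 - 19\right) = 2 \left(-30\right) = -60$)
$v \left(10 + G\right) = 4 \left(10 - 60\right) = 4 \left(-50\right) = -200$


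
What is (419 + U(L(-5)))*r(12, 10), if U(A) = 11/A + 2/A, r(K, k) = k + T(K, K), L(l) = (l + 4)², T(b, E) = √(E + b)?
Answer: 4320 + 864*√6 ≈ 6436.4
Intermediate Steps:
L(l) = (4 + l)²
r(K, k) = k + √2*√K (r(K, k) = k + √(K + K) = k + √(2*K) = k + √2*√K)
U(A) = 13/A
(419 + U(L(-5)))*r(12, 10) = (419 + 13/((4 - 5)²))*(10 + √2*√12) = (419 + 13/((-1)²))*(10 + √2*(2*√3)) = (419 + 13/1)*(10 + 2*√6) = (419 + 13*1)*(10 + 2*√6) = (419 + 13)*(10 + 2*√6) = 432*(10 + 2*√6) = 4320 + 864*√6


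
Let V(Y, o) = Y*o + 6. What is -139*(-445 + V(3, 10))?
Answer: 56851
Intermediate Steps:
V(Y, o) = 6 + Y*o
-139*(-445 + V(3, 10)) = -139*(-445 + (6 + 3*10)) = -139*(-445 + (6 + 30)) = -139*(-445 + 36) = -139*(-409) = 56851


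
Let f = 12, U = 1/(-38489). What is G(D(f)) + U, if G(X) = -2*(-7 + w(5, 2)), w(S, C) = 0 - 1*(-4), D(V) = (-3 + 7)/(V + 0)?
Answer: 230933/38489 ≈ 6.0000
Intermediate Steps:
U = -1/38489 ≈ -2.5981e-5
D(V) = 4/V
w(S, C) = 4 (w(S, C) = 0 + 4 = 4)
G(X) = 6 (G(X) = -2*(-7 + 4) = -2*(-3) = 6)
G(D(f)) + U = 6 - 1/38489 = 230933/38489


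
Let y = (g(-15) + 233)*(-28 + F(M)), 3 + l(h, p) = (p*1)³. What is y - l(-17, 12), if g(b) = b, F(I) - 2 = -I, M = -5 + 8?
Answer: -8047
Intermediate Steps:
M = 3
F(I) = 2 - I
l(h, p) = -3 + p³ (l(h, p) = -3 + (p*1)³ = -3 + p³)
y = -6322 (y = (-15 + 233)*(-28 + (2 - 1*3)) = 218*(-28 + (2 - 3)) = 218*(-28 - 1) = 218*(-29) = -6322)
y - l(-17, 12) = -6322 - (-3 + 12³) = -6322 - (-3 + 1728) = -6322 - 1*1725 = -6322 - 1725 = -8047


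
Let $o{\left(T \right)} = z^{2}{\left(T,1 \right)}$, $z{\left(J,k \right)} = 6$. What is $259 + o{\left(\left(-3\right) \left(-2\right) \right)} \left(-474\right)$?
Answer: $-16805$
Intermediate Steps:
$o{\left(T \right)} = 36$ ($o{\left(T \right)} = 6^{2} = 36$)
$259 + o{\left(\left(-3\right) \left(-2\right) \right)} \left(-474\right) = 259 + 36 \left(-474\right) = 259 - 17064 = -16805$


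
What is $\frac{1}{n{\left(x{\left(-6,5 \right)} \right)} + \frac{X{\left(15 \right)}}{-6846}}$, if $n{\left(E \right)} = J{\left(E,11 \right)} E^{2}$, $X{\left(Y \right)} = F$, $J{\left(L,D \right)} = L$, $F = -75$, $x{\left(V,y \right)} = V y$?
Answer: $- \frac{2282}{61613975} \approx -3.7037 \cdot 10^{-5}$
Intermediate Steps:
$X{\left(Y \right)} = -75$
$n{\left(E \right)} = E^{3}$ ($n{\left(E \right)} = E E^{2} = E^{3}$)
$\frac{1}{n{\left(x{\left(-6,5 \right)} \right)} + \frac{X{\left(15 \right)}}{-6846}} = \frac{1}{\left(\left(-6\right) 5\right)^{3} - \frac{75}{-6846}} = \frac{1}{\left(-30\right)^{3} - - \frac{25}{2282}} = \frac{1}{-27000 + \frac{25}{2282}} = \frac{1}{- \frac{61613975}{2282}} = - \frac{2282}{61613975}$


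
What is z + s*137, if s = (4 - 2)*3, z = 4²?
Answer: 838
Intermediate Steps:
z = 16
s = 6 (s = 2*3 = 6)
z + s*137 = 16 + 6*137 = 16 + 822 = 838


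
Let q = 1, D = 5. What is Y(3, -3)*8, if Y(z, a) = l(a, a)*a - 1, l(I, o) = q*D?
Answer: -128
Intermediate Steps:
l(I, o) = 5 (l(I, o) = 1*5 = 5)
Y(z, a) = -1 + 5*a (Y(z, a) = 5*a - 1 = -1 + 5*a)
Y(3, -3)*8 = (-1 + 5*(-3))*8 = (-1 - 15)*8 = -16*8 = -128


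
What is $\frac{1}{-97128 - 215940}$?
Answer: $- \frac{1}{313068} \approx -3.1942 \cdot 10^{-6}$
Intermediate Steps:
$\frac{1}{-97128 - 215940} = \frac{1}{-313068} = - \frac{1}{313068}$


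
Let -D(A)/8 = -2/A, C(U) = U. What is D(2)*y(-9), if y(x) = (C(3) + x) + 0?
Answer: -48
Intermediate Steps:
D(A) = 16/A (D(A) = -(-16)/A = 16/A)
y(x) = 3 + x (y(x) = (3 + x) + 0 = 3 + x)
D(2)*y(-9) = (16/2)*(3 - 9) = (16*(1/2))*(-6) = 8*(-6) = -48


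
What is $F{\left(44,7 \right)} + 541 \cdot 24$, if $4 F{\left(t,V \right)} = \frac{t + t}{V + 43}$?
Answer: $\frac{324611}{25} \approx 12984.0$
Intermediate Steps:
$F{\left(t,V \right)} = \frac{t}{2 \left(43 + V\right)}$ ($F{\left(t,V \right)} = \frac{\left(t + t\right) \frac{1}{V + 43}}{4} = \frac{2 t \frac{1}{43 + V}}{4} = \frac{t}{2 \left(43 + V\right)}$)
$F{\left(44,7 \right)} + 541 \cdot 24 = \frac{1}{2} \cdot 44 \frac{1}{43 + 7} + 541 \cdot 24 = \frac{1}{2} \cdot 44 \cdot \frac{1}{50} + 12984 = \frac{11}{25} + 12984 = \frac{324611}{25}$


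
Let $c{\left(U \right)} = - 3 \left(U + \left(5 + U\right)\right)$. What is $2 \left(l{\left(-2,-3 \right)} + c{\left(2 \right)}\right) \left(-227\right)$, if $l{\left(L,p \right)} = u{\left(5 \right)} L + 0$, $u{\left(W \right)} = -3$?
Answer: $9534$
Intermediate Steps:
$l{\left(L,p \right)} = - 3 L$ ($l{\left(L,p \right)} = - 3 L + 0 = - 3 L$)
$c{\left(U \right)} = -15 - 6 U$ ($c{\left(U \right)} = - 3 \left(5 + 2 U\right) = -15 - 6 U$)
$2 \left(l{\left(-2,-3 \right)} + c{\left(2 \right)}\right) \left(-227\right) = 2 \left(\left(-3\right) \left(-2\right) - 27\right) \left(-227\right) = 2 \left(6 - 27\right) \left(-227\right) = 2 \left(-21\right) \left(-227\right) = \left(-42\right) \left(-227\right) = 9534$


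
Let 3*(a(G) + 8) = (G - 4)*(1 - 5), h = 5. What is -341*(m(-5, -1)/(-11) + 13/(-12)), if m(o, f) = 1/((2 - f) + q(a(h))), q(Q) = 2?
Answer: 22537/60 ≈ 375.62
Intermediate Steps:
a(G) = -8/3 - 4*G/3 (a(G) = -8 + ((G - 4)*(1 - 5))/3 = -8 + ((-4 + G)*(-4))/3 = -8 + (16 - 4*G)/3 = -8 + (16/3 - 4*G/3) = -8/3 - 4*G/3)
m(o, f) = 1/(4 - f) (m(o, f) = 1/((2 - f) + 2) = 1/(4 - f))
-341*(m(-5, -1)/(-11) + 13/(-12)) = -341*(1/((4 - 1*(-1))*(-11)) + 13/(-12)) = -341*(-1/11/(4 + 1) + 13*(-1/12)) = -341*(-1/11/5 - 13/12) = -341*((1/5)*(-1/11) - 13/12) = -341*(-1/55 - 13/12) = -341*(-727/660) = 22537/60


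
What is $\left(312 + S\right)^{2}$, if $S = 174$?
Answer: $236196$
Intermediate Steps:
$\left(312 + S\right)^{2} = \left(312 + 174\right)^{2} = 486^{2} = 236196$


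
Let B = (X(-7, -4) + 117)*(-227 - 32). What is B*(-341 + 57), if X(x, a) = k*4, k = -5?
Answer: 7134932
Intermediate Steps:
X(x, a) = -20 (X(x, a) = -5*4 = -20)
B = -25123 (B = (-20 + 117)*(-227 - 32) = 97*(-259) = -25123)
B*(-341 + 57) = -25123*(-341 + 57) = -25123*(-284) = 7134932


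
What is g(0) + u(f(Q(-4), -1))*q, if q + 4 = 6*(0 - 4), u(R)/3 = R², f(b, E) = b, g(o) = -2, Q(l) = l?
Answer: -1346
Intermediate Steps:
u(R) = 3*R²
q = -28 (q = -4 + 6*(0 - 4) = -4 + 6*(-4) = -4 - 24 = -28)
g(0) + u(f(Q(-4), -1))*q = -2 + (3*(-4)²)*(-28) = -2 + (3*16)*(-28) = -2 + 48*(-28) = -2 - 1344 = -1346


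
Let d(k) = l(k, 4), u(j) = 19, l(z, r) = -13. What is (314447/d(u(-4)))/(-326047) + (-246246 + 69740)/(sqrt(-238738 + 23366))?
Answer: 10843/146159 + 88253*I*sqrt(53843)/53843 ≈ 0.074186 + 380.33*I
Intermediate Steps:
d(k) = -13
(314447/d(u(-4)))/(-326047) + (-246246 + 69740)/(sqrt(-238738 + 23366)) = (314447/(-13))/(-326047) + (-246246 + 69740)/(sqrt(-238738 + 23366)) = (314447*(-1/13))*(-1/326047) - 176506*(-I*sqrt(53843)/107686) = -314447/13*(-1/326047) - 176506*(-I*sqrt(53843)/107686) = 10843/146159 - (-88253)*I*sqrt(53843)/53843 = 10843/146159 + 88253*I*sqrt(53843)/53843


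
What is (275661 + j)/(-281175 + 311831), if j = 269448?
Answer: 545109/30656 ≈ 17.781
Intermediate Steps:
(275661 + j)/(-281175 + 311831) = (275661 + 269448)/(-281175 + 311831) = 545109/30656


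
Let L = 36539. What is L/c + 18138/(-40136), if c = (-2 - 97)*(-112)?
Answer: 158176895/55628496 ≈ 2.8435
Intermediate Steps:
c = 11088 (c = -99*(-112) = 11088)
L/c + 18138/(-40136) = 36539/11088 + 18138/(-40136) = 36539*(1/11088) + 18138*(-1/40136) = 36539/11088 - 9069/20068 = 158176895/55628496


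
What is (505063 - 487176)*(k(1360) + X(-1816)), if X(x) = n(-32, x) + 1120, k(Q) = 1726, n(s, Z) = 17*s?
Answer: 41175874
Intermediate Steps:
X(x) = 576 (X(x) = 17*(-32) + 1120 = -544 + 1120 = 576)
(505063 - 487176)*(k(1360) + X(-1816)) = (505063 - 487176)*(1726 + 576) = 17887*2302 = 41175874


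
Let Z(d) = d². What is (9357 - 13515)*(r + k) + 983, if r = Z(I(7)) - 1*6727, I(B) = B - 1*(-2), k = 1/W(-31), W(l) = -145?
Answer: 4007086553/145 ≈ 2.7635e+7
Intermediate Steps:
k = -1/145 (k = 1/(-145) = -1/145 ≈ -0.0068966)
I(B) = 2 + B (I(B) = B + 2 = 2 + B)
r = -6646 (r = (2 + 7)² - 1*6727 = 9² - 6727 = 81 - 6727 = -6646)
(9357 - 13515)*(r + k) + 983 = (9357 - 13515)*(-6646 - 1/145) + 983 = -4158*(-963671/145) + 983 = 4006944018/145 + 983 = 4007086553/145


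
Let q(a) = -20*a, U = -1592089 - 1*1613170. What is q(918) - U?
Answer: 3186899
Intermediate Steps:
U = -3205259 (U = -1592089 - 1613170 = -3205259)
q(918) - U = -20*918 - 1*(-3205259) = -18360 + 3205259 = 3186899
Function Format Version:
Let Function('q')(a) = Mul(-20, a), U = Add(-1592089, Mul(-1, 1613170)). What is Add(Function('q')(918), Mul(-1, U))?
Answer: 3186899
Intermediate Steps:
U = -3205259 (U = Add(-1592089, -1613170) = -3205259)
Add(Function('q')(918), Mul(-1, U)) = Add(Mul(-20, 918), Mul(-1, -3205259)) = Add(-18360, 3205259) = 3186899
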